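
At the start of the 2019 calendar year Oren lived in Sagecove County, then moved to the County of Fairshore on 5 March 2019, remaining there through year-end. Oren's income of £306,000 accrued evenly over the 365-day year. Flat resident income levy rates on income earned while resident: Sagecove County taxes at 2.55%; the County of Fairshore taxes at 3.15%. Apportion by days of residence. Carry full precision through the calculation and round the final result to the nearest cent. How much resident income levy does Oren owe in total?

£9,322.10

Sagecove County, 1 January – 4 March 2019: 63 days → £306,000 × 2.55% × 63/365 = £1,346.8192
The County of Fairshore, 5 March – 31 December 2019: 302 days → £306,000 × 3.15% × 302/365 = £7,975.2822
Total = £9,322.1014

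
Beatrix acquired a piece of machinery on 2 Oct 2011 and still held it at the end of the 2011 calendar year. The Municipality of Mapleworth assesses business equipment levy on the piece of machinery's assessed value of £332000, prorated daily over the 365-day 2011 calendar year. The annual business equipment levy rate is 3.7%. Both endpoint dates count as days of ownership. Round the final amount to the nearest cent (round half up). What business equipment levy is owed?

Days held (2 Oct – 31 Dec 2011): 91 out of 365
Tax = £332000 × 3.7% × 91/365 = £3062.5863

£3062.59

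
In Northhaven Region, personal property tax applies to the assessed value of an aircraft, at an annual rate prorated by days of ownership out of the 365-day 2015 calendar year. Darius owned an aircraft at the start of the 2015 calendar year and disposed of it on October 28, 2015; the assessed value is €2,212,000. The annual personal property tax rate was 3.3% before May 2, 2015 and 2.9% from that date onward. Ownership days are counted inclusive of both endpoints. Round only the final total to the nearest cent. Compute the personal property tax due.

€55,833.30

January 1 – May 1, 2015: 121 days at 3.3% → €2,212,000 × 3.3% × 121/365 = €24,198.6740
May 2 – October 28, 2015: 180 days at 2.9% → €2,212,000 × 2.9% × 180/365 = €31,634.6301
Total = €55,833.3041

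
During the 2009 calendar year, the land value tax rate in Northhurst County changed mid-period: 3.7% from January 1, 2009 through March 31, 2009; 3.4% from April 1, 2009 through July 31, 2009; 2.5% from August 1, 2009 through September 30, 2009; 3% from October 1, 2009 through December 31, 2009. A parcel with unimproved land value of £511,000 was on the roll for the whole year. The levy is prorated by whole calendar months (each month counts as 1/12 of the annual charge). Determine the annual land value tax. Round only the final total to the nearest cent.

January 1 – March 31, 2009: 3 months at 3.7% → £511,000 × 3.7% × 3/12 = £4,726.7500
April 1 – July 31, 2009: 4 months at 3.4% → £511,000 × 3.4% × 4/12 = £5,791.3333
August 1 – September 30, 2009: 2 months at 2.5% → £511,000 × 2.5% × 2/12 = £2,129.1667
October 1 – December 31, 2009: 3 months at 3% → £511,000 × 3% × 3/12 = £3,832.5000
Total = £16,479.7500

£16,479.75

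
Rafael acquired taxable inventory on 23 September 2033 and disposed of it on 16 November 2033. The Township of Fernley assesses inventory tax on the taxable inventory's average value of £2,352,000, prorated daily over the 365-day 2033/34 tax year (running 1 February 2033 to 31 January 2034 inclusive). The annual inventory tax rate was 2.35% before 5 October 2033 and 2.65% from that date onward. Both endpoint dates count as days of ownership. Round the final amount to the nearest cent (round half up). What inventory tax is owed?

23 September – 4 October 2033: 12 days at 2.35% → £2,352,000 × 2.35% × 12/365 = £1,817.1616
5 October – 16 November 2033: 43 days at 2.65% → £2,352,000 × 2.65% × 43/365 = £7,342.7507
Total = £9,159.9123

£9,159.91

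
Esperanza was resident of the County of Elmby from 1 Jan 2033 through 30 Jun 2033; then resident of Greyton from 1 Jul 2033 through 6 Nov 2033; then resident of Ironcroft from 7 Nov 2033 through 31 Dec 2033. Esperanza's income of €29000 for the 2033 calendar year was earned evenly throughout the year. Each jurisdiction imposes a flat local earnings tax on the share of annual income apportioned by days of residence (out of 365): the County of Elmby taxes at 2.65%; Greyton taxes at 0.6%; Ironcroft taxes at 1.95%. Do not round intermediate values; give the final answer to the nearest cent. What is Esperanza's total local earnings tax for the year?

€527.80

The County of Elmby, 1 Jan – 30 Jun 2033: 181 days → €29000 × 2.65% × 181/365 = €381.0918
Greyton, 1 Jul – 6 Nov 2033: 129 days → €29000 × 0.6% × 129/365 = €61.4959
Ironcroft, 7 Nov – 31 Dec 2033: 55 days → €29000 × 1.95% × 55/365 = €85.2123
Total = €527.8000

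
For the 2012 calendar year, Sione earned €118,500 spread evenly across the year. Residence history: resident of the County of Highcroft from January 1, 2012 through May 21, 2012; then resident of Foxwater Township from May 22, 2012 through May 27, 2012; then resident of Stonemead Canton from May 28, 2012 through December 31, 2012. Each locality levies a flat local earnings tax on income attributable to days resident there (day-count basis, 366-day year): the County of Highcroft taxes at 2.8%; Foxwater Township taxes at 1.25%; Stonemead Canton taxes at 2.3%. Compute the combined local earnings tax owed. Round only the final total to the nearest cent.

The County of Highcroft, January 1 – May 21, 2012: 142 days → €118,500 × 2.8% × 142/366 = €1,287.3115
Foxwater Township, May 22 – May 27, 2012: 6 days → €118,500 × 1.25% × 6/366 = €24.2828
Stonemead Canton, May 28 – December 31, 2012: 218 days → €118,500 × 2.3% × 218/366 = €1,623.3852
Total = €2,934.9795

€2,934.98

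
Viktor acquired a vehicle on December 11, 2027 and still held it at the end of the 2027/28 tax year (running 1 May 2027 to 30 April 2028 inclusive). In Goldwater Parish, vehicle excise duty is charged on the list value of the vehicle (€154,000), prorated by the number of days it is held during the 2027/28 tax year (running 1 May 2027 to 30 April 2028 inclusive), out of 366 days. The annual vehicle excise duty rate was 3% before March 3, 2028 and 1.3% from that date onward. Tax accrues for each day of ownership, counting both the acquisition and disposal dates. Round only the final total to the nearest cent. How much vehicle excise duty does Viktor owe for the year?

December 11, 2027 – March 2, 2028: 83 days at 3% → €154,000 × 3% × 83/366 = €1,047.7049
March 3 – April 30, 2028: 59 days at 1.3% → €154,000 × 1.3% × 59/366 = €322.7268
Total = €1,370.4317

€1,370.43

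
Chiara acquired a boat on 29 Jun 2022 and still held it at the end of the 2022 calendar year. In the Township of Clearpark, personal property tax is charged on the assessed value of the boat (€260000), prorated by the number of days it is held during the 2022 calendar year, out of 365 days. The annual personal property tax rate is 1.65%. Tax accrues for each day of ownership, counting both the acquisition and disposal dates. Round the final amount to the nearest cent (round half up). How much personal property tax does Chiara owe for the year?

Days held (29 Jun – 31 Dec 2022): 186 out of 365
Tax = €260000 × 1.65% × 186/365 = €2186.1370

€2186.14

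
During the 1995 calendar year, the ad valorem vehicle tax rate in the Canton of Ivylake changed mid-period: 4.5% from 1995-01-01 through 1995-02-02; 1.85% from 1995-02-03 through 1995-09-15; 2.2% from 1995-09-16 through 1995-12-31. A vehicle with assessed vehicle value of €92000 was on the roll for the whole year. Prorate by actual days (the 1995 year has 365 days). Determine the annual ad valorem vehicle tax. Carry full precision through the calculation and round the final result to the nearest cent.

1995-01-01 to 1995-02-02: 33 days at 4.5% → €92000 × 4.5% × 33/365 = €374.3014
1995-02-03 to 1995-09-15: 225 days at 1.85% → €92000 × 1.85% × 225/365 = €1049.1781
1995-09-16 to 1995-12-31: 107 days at 2.2% → €92000 × 2.2% × 107/365 = €593.3370
Total = €2016.8164

€2016.82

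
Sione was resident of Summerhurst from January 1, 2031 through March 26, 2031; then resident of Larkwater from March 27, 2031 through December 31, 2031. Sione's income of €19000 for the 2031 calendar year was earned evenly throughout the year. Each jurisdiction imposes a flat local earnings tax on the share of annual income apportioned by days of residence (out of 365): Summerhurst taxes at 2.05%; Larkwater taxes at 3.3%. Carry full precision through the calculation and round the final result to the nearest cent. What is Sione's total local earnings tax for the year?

€571.69

Summerhurst, January 1 – March 26, 2031: 85 days → €19000 × 2.05% × 85/365 = €90.7055
Larkwater, March 27 – December 31, 2031: 280 days → €19000 × 3.3% × 280/365 = €480.9863
Total = €571.6918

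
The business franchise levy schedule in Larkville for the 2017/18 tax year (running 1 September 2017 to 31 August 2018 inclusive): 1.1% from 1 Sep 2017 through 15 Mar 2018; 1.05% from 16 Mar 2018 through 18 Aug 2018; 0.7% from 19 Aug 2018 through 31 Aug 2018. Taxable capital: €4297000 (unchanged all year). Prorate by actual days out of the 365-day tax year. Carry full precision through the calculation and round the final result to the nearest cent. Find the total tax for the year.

1 Sep 2017 – 15 Mar 2018: 196 days at 1.1% → €4297000 × 1.1% × 196/365 = €25381.7315
16 Mar – 18 Aug 2018: 156 days at 1.05% → €4297000 × 1.05% × 156/365 = €19283.5233
19 Aug – 31 Aug 2018: 13 days at 0.7% → €4297000 × 0.7% × 13/365 = €1071.3068
Total = €45736.5616

€45736.56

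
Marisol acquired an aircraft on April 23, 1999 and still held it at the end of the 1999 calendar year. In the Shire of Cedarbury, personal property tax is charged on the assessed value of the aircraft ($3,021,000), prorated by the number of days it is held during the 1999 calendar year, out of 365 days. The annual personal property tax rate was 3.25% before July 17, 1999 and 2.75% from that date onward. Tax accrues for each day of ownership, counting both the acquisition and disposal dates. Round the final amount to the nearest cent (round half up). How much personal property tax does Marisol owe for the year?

$61,102.83

April 23 – July 16, 1999: 85 days at 3.25% → $3,021,000 × 3.25% × 85/365 = $22,864.4178
July 17 – December 31, 1999: 168 days at 2.75% → $3,021,000 × 2.75% × 168/365 = $38,238.4110
Total = $61,102.8288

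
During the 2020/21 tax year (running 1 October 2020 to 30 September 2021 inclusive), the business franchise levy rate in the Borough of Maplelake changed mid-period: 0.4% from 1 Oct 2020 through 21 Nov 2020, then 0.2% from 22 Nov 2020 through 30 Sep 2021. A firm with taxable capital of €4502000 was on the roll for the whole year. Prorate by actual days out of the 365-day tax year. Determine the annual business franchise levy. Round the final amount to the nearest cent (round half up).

€10286.76

1 Oct – 21 Nov 2020: 52 days at 0.4% → €4502000 × 0.4% × 52/365 = €2565.5233
22 Nov 2020 – 30 Sep 2021: 313 days at 0.2% → €4502000 × 0.2% × 313/365 = €7721.2384
Total = €10286.7616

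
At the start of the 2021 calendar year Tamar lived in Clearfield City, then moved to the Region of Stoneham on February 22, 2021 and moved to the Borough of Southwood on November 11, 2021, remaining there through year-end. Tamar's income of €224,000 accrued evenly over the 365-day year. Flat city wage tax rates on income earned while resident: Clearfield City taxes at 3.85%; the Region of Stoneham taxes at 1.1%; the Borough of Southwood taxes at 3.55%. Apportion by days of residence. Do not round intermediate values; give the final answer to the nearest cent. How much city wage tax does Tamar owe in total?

Clearfield City, January 1 – February 21, 2021: 52 days → €224,000 × 3.85% × 52/365 = €1,228.6247
The Region of Stoneham, February 22 – November 10, 2021: 262 days → €224,000 × 1.1% × 262/365 = €1,768.6795
The Borough of Southwood, November 11 – December 31, 2021: 51 days → €224,000 × 3.55% × 51/365 = €1,111.1014
Total = €4,108.4055

€4,108.41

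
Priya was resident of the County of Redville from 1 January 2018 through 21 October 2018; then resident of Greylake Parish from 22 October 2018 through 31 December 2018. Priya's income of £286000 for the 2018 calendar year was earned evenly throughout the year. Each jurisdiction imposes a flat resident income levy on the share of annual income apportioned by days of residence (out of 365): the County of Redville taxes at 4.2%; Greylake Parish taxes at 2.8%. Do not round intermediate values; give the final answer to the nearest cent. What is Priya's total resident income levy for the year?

£11233.14

The County of Redville, 1 January – 21 October 2018: 294 days → £286000 × 4.2% × 294/365 = £9675.4192
Greylake Parish, 22 October – 31 December 2018: 71 days → £286000 × 2.8% × 71/365 = £1557.7205
Total = £11233.1397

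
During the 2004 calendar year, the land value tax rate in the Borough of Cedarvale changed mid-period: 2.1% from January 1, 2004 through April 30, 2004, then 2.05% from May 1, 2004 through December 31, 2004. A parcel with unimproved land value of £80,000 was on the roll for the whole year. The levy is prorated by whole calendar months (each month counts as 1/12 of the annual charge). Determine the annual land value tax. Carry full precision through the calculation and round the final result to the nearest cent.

January 1 – April 30, 2004: 4 months at 2.1% → £80,000 × 2.1% × 4/12 = £560.0000
May 1 – December 31, 2004: 8 months at 2.05% → £80,000 × 2.05% × 8/12 = £1,093.3333
Total = £1,653.3333

£1,653.33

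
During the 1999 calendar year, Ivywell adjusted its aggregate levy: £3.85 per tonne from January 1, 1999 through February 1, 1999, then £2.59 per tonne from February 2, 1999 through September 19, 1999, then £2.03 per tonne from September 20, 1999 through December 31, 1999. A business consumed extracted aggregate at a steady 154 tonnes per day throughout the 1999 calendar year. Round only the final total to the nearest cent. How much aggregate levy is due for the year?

£142,910.46

January 1 – February 1, 1999: 32 days × 154 tonnes/day = 4,928 tonnes at £3.85/tonne → £18,972.80
February 2 – September 19, 1999: 230 days × 154 tonnes/day = 35,420 tonnes at £2.59/tonne → £91,737.80
September 20 – December 31, 1999: 103 days × 154 tonnes/day = 15,862 tonnes at £2.03/tonne → £32,199.86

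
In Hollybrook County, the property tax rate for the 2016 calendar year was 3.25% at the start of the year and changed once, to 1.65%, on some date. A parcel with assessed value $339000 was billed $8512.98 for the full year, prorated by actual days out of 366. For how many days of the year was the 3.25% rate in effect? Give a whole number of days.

197 days

Let d = days at the first rate; then 366 − d days at the second rate.
$339000 × [3.25%·d + 1.65%·(366−d)] / 366 = $8512.98
Solving gives d = 197, so the new rate took effect on 16 Jul 2016.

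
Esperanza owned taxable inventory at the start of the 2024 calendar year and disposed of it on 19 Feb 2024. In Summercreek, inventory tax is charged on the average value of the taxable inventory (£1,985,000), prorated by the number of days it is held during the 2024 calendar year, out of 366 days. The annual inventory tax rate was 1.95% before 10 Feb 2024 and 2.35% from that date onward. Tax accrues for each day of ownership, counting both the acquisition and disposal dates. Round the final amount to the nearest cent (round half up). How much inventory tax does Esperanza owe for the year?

£5,504.85

1 Jan – 9 Feb 2024: 40 days at 1.95% → £1,985,000 × 1.95% × 40/366 = £4,230.3279
10 Feb – 19 Feb 2024: 10 days at 2.35% → £1,985,000 × 2.35% × 10/366 = £1,274.5219
Total = £5,504.8497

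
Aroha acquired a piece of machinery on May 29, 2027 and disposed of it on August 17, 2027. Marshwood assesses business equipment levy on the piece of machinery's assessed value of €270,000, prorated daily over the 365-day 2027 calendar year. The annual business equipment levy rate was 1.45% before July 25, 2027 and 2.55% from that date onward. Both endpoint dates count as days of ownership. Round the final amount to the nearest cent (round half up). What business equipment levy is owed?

€1,064.10

May 29 – July 24, 2027: 57 days at 1.45% → €270,000 × 1.45% × 57/365 = €611.3836
July 25 – August 17, 2027: 24 days at 2.55% → €270,000 × 2.55% × 24/365 = €452.7123
Total = €1,064.0959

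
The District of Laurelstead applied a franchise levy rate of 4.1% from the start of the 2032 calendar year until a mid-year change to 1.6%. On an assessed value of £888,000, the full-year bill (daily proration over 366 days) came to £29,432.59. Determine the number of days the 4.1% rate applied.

251 days

Let d = days at the first rate; then 366 − d days at the second rate.
£888,000 × [4.1%·d + 1.6%·(366−d)] / 366 = £29,432.59
Solving gives d = 251, so the new rate took effect on 8 September 2032.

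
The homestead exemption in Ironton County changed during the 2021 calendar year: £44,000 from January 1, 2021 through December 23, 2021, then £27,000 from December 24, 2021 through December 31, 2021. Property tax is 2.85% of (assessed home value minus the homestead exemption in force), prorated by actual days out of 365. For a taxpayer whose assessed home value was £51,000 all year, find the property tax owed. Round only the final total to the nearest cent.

January 1 – December 23, 2021: 357 days, exemption £44,000 → (£51,000 − £44,000) × 2.85% × 357/365 = £195.1274
December 24 – December 31, 2021: 8 days, exemption £27,000 → (£51,000 − £27,000) × 2.85% × 8/365 = £14.9918
Total = £210.1192

£210.12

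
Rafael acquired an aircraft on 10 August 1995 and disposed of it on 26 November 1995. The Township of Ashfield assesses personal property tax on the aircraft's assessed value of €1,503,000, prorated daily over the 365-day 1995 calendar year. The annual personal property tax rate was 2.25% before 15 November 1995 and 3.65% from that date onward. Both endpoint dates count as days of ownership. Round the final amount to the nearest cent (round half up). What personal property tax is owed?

10 August – 14 November 1995: 97 days at 2.25% → €1,503,000 × 2.25% × 97/365 = €8,987.1164
15 November – 26 November 1995: 12 days at 3.65% → €1,503,000 × 3.65% × 12/365 = €1,803.6000
Total = €10,790.7164

€10,790.72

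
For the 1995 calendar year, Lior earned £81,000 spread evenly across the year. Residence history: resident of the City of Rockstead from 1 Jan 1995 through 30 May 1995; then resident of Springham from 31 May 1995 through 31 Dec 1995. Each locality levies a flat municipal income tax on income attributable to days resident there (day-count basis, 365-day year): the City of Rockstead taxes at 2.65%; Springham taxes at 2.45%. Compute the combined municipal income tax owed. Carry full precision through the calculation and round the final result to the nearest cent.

£2,051.08

The City of Rockstead, 1 Jan – 30 May 1995: 150 days → £81,000 × 2.65% × 150/365 = £882.1233
Springham, 31 May – 31 Dec 1995: 215 days → £81,000 × 2.45% × 215/365 = £1,168.9521
Total = £2,051.0753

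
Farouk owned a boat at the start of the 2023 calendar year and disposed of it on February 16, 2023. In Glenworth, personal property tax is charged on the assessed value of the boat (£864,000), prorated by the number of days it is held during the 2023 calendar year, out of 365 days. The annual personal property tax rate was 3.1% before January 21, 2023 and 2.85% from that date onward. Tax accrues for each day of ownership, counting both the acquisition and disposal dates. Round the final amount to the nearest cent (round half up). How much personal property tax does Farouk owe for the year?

£3,289.12

January 1 – January 20, 2023: 20 days at 3.1% → £864,000 × 3.1% × 20/365 = £1,467.6164
January 21 – February 16, 2023: 27 days at 2.85% → £864,000 × 2.85% × 27/365 = £1,821.5014
Total = £3,289.1178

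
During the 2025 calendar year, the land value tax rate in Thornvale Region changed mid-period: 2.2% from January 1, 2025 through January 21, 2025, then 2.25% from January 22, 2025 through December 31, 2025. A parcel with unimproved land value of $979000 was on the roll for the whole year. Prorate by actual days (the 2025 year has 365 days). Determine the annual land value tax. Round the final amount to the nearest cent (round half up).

$21999.34

January 1 – January 21, 2025: 21 days at 2.2% → $979000 × 2.2% × 21/365 = $1239.1726
January 22 – December 31, 2025: 344 days at 2.25% → $979000 × 2.25% × 344/365 = $20760.1644
Total = $21999.3370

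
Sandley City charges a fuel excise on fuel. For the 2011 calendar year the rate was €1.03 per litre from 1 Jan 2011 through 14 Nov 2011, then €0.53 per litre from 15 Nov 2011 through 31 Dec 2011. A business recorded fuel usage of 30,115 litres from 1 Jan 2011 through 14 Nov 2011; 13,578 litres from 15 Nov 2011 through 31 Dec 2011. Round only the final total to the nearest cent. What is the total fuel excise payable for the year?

1 Jan – 14 Nov 2011: 30,115 litres at €1.03/litre → €31,018.45
15 Nov – 31 Dec 2011: 13,578 litres at €0.53/litre → €7,196.34

€38,214.79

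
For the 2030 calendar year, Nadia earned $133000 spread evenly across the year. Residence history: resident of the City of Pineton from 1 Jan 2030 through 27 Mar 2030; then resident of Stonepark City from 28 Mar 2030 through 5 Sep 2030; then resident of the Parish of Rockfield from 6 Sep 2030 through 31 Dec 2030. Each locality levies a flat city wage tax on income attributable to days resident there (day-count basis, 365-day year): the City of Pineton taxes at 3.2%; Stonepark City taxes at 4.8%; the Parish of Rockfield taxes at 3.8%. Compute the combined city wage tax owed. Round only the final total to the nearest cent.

$5456.28

The City of Pineton, 1 Jan – 27 Mar 2030: 86 days → $133000 × 3.2% × 86/365 = $1002.7836
Stonepark City, 28 Mar – 5 Sep 2030: 162 days → $133000 × 4.8% × 162/365 = $2833.4466
The Parish of Rockfield, 6 Sep – 31 Dec 2030: 117 days → $133000 × 3.8% × 117/365 = $1620.0493
Total = $5456.2795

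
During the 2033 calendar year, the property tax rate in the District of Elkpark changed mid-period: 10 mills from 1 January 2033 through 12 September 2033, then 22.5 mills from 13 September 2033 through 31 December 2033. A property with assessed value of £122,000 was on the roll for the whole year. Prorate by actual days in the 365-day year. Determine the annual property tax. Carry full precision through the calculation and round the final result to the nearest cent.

£1,679.59

1 January – 12 September 2033: 255 days at 10 mills → £122,000 × 1% × 255/365 = £852.3288
13 September – 31 December 2033: 110 days at 22.5 mills → £122,000 × 2.25% × 110/365 = £827.2603
Total = £1,679.5890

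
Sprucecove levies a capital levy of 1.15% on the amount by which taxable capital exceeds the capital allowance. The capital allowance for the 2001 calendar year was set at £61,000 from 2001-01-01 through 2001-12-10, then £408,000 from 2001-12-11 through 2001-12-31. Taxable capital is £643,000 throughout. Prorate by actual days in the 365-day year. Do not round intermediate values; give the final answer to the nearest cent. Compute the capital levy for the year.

£6,463.41

2001-01-01 to 2001-12-10: 344 days, exemption £61,000 → (£643,000 − £61,000) × 1.15% × 344/365 = £6,307.9233
2001-12-11 to 2001-12-31: 21 days, exemption £408,000 → (£643,000 − £408,000) × 1.15% × 21/365 = £155.4863
Total = £6,463.4096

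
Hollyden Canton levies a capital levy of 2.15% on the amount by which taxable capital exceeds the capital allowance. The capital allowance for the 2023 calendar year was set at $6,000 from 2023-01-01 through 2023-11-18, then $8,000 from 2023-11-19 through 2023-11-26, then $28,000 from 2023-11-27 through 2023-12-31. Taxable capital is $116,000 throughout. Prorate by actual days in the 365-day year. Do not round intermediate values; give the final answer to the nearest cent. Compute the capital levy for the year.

$2,318.70

2023-01-01 to 2023-11-18: 322 days, exemption $6,000 → ($116,000 − $6,000) × 2.15% × 322/365 = $2,086.3836
2023-11-19 to 2023-11-26: 8 days, exemption $8,000 → ($116,000 − $8,000) × 2.15% × 8/365 = $50.8932
2023-11-27 to 2023-12-31: 35 days, exemption $28,000 → ($116,000 − $28,000) × 2.15% × 35/365 = $181.4247
Total = $2,318.7014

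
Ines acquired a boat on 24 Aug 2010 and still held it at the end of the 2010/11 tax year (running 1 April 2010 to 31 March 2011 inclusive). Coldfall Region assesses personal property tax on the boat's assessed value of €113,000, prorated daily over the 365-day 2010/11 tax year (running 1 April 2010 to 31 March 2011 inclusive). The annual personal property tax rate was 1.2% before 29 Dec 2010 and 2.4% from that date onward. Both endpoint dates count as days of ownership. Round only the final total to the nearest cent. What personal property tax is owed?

€1,162.82

24 Aug – 28 Dec 2010: 127 days at 1.2% → €113,000 × 1.2% × 127/365 = €471.8137
29 Dec 2010 – 31 Mar 2011: 93 days at 2.4% → €113,000 × 2.4% × 93/365 = €691.0027
Total = €1,162.8164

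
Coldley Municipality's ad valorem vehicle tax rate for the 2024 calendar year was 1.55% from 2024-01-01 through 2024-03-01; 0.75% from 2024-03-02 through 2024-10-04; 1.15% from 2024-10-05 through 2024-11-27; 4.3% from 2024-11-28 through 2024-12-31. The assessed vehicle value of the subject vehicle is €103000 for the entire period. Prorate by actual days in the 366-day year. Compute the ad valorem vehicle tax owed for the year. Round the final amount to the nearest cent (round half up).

2024-01-01 to 2024-03-01: 61 days at 1.55% → €103000 × 1.55% × 61/366 = €266.0833
2024-03-02 to 2024-10-04: 217 days at 0.75% → €103000 × 0.75% × 217/366 = €458.0123
2024-10-05 to 2024-11-27: 54 days at 1.15% → €103000 × 1.15% × 54/366 = €174.7623
2024-11-28 to 2024-12-31: 34 days at 4.3% → €103000 × 4.3% × 34/366 = €411.4372
Total = €1310.2951

€1310.30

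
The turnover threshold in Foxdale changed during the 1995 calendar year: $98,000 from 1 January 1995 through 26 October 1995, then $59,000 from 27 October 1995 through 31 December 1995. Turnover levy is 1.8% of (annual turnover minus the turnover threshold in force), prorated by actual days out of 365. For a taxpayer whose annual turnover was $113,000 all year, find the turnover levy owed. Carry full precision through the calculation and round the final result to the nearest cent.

1 January – 26 October 1995: 299 days, exemption $98,000 → ($113,000 − $98,000) × 1.8% × 299/365 = $221.1781
27 October – 31 December 1995: 66 days, exemption $59,000 → ($113,000 − $59,000) × 1.8% × 66/365 = $175.7589
Total = $396.9370

$396.94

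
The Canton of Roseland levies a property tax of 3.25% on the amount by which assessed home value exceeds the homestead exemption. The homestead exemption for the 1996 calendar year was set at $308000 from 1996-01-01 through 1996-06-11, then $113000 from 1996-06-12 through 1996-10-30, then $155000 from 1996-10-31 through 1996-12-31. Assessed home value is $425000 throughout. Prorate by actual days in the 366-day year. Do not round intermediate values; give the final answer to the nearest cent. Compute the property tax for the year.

$7086.33

1996-01-01 to 1996-06-11: 163 days, exemption $308000 → ($425000 − $308000) × 3.25% × 163/366 = $1693.4631
1996-06-12 to 1996-10-30: 141 days, exemption $113000 → ($425000 − $113000) × 3.25% × 141/366 = $3906.3934
1996-10-31 to 1996-12-31: 62 days, exemption $155000 → ($425000 − $155000) × 3.25% × 62/366 = $1486.4754
Total = $7086.3320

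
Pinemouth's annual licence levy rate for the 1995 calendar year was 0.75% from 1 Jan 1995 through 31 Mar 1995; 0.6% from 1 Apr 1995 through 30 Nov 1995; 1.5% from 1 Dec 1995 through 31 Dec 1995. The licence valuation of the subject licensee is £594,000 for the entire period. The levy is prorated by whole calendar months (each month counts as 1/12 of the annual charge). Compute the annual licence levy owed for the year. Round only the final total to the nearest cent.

1 Jan – 31 Mar 1995: 3 months at 0.75% → £594,000 × 0.75% × 3/12 = £1,113.7500
1 Apr – 30 Nov 1995: 8 months at 0.6% → £594,000 × 0.6% × 8/12 = £2,376.0000
1 Dec – 31 Dec 1995: 1 month at 1.5% → £594,000 × 1.5% × 1/12 = £742.5000
Total = £4,232.2500

£4,232.25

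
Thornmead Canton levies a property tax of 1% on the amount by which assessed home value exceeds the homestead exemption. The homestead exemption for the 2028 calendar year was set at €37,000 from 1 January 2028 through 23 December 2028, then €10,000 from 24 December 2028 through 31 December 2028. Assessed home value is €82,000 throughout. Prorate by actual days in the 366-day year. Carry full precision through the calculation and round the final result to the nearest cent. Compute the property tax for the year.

1 January – 23 December 2028: 358 days, exemption €37,000 → (€82,000 − €37,000) × 1% × 358/366 = €440.1639
24 December – 31 December 2028: 8 days, exemption €10,000 → (€82,000 − €10,000) × 1% × 8/366 = €15.7377
Total = €455.9016

€455.90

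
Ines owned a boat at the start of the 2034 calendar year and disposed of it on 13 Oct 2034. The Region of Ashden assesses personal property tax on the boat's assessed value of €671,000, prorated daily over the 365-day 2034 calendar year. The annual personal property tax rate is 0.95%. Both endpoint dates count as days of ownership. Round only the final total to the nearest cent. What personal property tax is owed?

Days held (1 Jan – 13 Oct 2034): 286 out of 365
Tax = €671,000 × 0.95% × 286/365 = €4,994.8137

€4,994.81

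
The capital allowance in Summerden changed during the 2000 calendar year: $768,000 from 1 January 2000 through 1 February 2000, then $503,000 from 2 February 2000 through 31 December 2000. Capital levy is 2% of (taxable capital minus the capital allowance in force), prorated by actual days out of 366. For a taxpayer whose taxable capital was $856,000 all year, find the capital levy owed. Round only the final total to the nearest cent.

$6,596.61

1 January – 1 February 2000: 32 days, exemption $768,000 → ($856,000 − $768,000) × 2% × 32/366 = $153.8798
2 February – 31 December 2000: 334 days, exemption $503,000 → ($856,000 − $503,000) × 2% × 334/366 = $6,442.7322
Total = $6,596.6120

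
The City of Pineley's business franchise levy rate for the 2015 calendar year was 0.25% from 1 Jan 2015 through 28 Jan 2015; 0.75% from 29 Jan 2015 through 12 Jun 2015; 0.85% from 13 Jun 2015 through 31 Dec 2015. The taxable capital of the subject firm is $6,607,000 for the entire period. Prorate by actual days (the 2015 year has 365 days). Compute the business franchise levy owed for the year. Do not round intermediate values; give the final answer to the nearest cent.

$50,674.78

1 Jan – 28 Jan 2015: 28 days at 0.25% → $6,607,000 × 0.25% × 28/365 = $1,267.0959
29 Jan – 12 Jun 2015: 135 days at 0.75% → $6,607,000 × 0.75% × 135/365 = $18,327.6370
13 Jun – 31 Dec 2015: 202 days at 0.85% → $6,607,000 × 0.85% × 202/365 = $31,080.0521
Total = $50,674.7849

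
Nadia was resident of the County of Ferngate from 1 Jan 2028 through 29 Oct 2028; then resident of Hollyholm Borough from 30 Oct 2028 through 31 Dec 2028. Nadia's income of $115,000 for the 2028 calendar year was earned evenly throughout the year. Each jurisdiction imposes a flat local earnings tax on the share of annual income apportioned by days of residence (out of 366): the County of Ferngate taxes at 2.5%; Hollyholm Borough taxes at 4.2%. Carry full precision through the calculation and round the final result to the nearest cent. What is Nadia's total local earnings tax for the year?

The County of Ferngate, 1 Jan – 29 Oct 2028: 303 days → $115,000 × 2.5% × 303/366 = $2,380.1230
Hollyholm Borough, 30 Oct – 31 Dec 2028: 63 days → $115,000 × 4.2% × 63/366 = $831.3934
Total = $3,211.5164

$3,211.52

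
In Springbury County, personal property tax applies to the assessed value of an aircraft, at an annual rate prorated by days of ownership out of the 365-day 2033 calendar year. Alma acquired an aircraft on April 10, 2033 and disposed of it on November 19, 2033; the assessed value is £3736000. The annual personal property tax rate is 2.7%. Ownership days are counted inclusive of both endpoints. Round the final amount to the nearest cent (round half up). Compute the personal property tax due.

£61905.01

Days held (April 10 – November 19, 2033): 224 out of 365
Tax = £3736000 × 2.7% × 224/365 = £61905.0082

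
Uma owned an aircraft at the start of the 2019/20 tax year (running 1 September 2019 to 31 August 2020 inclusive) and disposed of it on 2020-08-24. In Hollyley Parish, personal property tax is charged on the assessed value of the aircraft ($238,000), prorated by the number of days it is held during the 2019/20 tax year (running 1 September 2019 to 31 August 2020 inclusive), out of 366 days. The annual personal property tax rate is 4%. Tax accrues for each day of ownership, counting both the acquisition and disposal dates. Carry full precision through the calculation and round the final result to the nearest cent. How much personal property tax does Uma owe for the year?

Days held (2019-09-01 to 2020-08-24): 359 out of 366
Tax = $238,000 × 4% × 359/366 = $9,337.9235

$9,337.92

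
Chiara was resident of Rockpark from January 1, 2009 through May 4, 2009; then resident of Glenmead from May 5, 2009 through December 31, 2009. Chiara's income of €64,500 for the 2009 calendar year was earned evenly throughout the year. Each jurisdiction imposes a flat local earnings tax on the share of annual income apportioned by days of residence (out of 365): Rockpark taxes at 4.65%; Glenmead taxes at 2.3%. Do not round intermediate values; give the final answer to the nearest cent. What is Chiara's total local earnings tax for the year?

Rockpark, January 1 – May 4, 2009: 124 days → €64,500 × 4.65% × 124/365 = €1,018.9233
Glenmead, May 5 – December 31, 2009: 241 days → €64,500 × 2.3% × 241/365 = €979.5164
Total = €1,998.4397

€1,998.44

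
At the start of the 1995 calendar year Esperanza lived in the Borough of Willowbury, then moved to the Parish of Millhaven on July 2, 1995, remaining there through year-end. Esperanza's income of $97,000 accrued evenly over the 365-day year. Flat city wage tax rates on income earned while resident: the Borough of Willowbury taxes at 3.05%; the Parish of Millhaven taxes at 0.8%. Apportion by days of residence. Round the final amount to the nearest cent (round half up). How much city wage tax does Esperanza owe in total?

The Borough of Willowbury, January 1 – July 1, 1995: 182 days → $97,000 × 3.05% × 182/365 = $1,475.1973
The Parish of Millhaven, July 2 – December 31, 1995: 183 days → $97,000 × 0.8% × 183/365 = $389.0630
Total = $1,864.2603

$1,864.26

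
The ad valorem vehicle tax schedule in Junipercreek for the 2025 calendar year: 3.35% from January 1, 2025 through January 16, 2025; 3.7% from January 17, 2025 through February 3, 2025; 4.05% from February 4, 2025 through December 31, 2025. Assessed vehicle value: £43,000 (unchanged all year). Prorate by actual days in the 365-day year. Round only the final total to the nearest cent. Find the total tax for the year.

January 1 – January 16, 2025: 16 days at 3.35% → £43,000 × 3.35% × 16/365 = £63.1452
January 17 – February 3, 2025: 18 days at 3.7% → £43,000 × 3.7% × 18/365 = £78.4603
February 4 – December 31, 2025: 331 days at 4.05% → £43,000 × 4.05% × 331/365 = £1,579.2781
Total = £1,720.8836

£1,720.88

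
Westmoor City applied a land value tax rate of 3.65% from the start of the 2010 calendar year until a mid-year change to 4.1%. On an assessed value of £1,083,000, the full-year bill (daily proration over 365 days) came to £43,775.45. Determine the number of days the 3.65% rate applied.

Let d = days at the first rate; then 365 − d days at the second rate.
£1,083,000 × [3.65%·d + 4.1%·(365−d)] / 365 = £43,775.45
Solving gives d = 47, so the new rate took effect on 17 Feb 2010.

47 days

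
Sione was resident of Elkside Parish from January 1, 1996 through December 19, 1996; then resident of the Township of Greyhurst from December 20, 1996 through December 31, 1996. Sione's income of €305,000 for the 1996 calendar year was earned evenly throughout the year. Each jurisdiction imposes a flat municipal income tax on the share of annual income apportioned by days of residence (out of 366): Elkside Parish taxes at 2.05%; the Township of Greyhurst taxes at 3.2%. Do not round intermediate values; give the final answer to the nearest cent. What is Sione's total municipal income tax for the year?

Elkside Parish, January 1 – December 19, 1996: 354 days → €305,000 × 2.05% × 354/366 = €6,047.5000
The Township of Greyhurst, December 20 – December 31, 1996: 12 days → €305,000 × 3.2% × 12/366 = €320.0000
Total = €6,367.5000

€6,367.50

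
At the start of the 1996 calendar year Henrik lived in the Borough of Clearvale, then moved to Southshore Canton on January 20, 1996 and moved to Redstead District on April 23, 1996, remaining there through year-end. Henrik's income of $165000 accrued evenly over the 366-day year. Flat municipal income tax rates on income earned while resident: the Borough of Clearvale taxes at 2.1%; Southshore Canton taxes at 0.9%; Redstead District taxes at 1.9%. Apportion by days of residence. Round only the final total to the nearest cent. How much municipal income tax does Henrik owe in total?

$2728.36

The Borough of Clearvale, January 1 – January 19, 1996: 19 days → $165000 × 2.1% × 19/366 = $179.8770
Southshore Canton, January 20 – April 22, 1996: 94 days → $165000 × 0.9% × 94/366 = $381.3934
Redstead District, April 23 – December 31, 1996: 253 days → $165000 × 1.9% × 253/366 = $2167.0902
Total = $2728.3607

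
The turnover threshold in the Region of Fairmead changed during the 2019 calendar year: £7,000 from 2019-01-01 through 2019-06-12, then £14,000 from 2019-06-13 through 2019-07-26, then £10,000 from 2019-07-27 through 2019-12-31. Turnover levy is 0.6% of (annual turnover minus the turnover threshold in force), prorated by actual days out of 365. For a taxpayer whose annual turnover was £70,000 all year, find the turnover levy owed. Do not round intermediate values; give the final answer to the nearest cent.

£365.15

2019-01-01 to 2019-06-12: 163 days, exemption £7,000 → (£70,000 − £7,000) × 0.6% × 163/365 = £168.8055
2019-06-13 to 2019-07-26: 44 days, exemption £14,000 → (£70,000 − £14,000) × 0.6% × 44/365 = £40.5041
2019-07-27 to 2019-12-31: 158 days, exemption £10,000 → (£70,000 − £10,000) × 0.6% × 158/365 = £155.8356
Total = £365.1452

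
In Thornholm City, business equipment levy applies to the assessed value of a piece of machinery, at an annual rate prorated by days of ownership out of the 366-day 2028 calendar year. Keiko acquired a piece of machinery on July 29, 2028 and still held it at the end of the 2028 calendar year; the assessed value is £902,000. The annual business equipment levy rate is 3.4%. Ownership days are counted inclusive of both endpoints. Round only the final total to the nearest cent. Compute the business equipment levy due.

Days held (July 29 – December 31, 2028): 156 out of 366
Tax = £902,000 × 3.4% × 156/366 = £13,071.6066

£13,071.61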